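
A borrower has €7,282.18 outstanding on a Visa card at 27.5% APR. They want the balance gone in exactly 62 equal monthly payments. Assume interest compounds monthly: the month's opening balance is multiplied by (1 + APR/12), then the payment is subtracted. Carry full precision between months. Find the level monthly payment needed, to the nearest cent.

€221.16

Monthly rate r = 27.5%/12 = 2.29167% = 0.0229167.
Level-payment amortization: P = B₀·r / (1 − (1+r)^(−n)) = 7282.18·0.0229167 / (1 − 1.02292^(−62)).
Denominator 1 − (1+r)^(−62) = 0.754583247.
P = 166.883 / 0.754583247 ≈ 221.16.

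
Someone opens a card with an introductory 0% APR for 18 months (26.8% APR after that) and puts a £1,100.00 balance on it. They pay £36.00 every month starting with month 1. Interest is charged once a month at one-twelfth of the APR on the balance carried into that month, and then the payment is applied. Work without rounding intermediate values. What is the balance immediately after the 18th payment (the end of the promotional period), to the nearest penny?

Promo months 1–18 at r₀ = 0%/12 = 0; months 19+ at r₁ = 26.8%/12 = 0.0223333.
After month 18 (no interest yet): B = £1,100.00 − 18·£36.00 = £452.00.

£452.00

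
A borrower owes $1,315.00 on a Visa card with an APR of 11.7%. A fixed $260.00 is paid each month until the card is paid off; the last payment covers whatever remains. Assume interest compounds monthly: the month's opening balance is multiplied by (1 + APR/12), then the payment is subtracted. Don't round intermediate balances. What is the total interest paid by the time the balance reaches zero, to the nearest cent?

Monthly rate r = 11.7%/12 = 0.975% = 0.00975.
Payoff takes n = ⌈−ln(1 − rB₀/P)/ln(1+r)⌉ = ⌈5.212⌉ = 6 payments; the last is $55.30.
Total paid = 5·$260.00 + $55.30 = $1,355.30.
Total interest = total paid − principal = $1,355.30 − $1,315.00 = $40.30.

$40.30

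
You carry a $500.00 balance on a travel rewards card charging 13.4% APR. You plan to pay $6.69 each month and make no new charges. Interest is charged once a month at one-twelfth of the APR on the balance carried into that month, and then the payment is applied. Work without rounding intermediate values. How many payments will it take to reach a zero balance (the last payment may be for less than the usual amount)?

Monthly rate r = 13.4%/12 = 1.11667% = 0.0111667.
Recurrence: B ← B·(1+r) − $6.69.
Month 1: interest $5.58; balance after payment $498.89.
Month 2: interest $5.57; balance after payment $497.77.
Closed form: n = −ln(1 − rB₀/P)/ln(1+r) = −ln(0.16542)/ln(1.01117) ≈ 162.026, so the balance reaches zero during payment 163.

163 payments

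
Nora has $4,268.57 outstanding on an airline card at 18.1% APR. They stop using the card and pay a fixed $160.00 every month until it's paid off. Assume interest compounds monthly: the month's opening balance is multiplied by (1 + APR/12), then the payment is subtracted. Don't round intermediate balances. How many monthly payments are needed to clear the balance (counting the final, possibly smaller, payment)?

Monthly rate r = 18.1%/12 = 1.50833% = 0.0150833.
Recurrence: B ← B·(1+r) − $160.00.
Month 1: interest $64.38; balance after payment $4,172.95.
Month 2: interest $62.94; balance after payment $4,075.90.
Closed form: n = −ln(1 − rB₀/P)/ln(1+r) = −ln(0.5976)/ln(1.01508) ≈ 34.390, so the balance reaches zero during payment 35.

35 months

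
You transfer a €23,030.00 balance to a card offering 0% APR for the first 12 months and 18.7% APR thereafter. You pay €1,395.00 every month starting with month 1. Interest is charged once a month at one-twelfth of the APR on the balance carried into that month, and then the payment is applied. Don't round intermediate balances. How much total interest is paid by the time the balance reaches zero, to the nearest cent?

€284.81

Promo months 1–12 at r₀ = 0%/12 = 0; months 13+ at r₁ = 18.7%/12 = 0.0155833.
After month 12 (no interest yet): B = €23,030.00 − 12·€1,395.00 = €6,290.00.
Then at r₁ with €1,395.00/mo: n₂ = −ln(1 − r₁·B/P)/ln(1+r₁) ≈ 4.71 → 5 more payments.
Total paid = 16·€1,395.00 + €994.81 = €23,314.81; interest = €23,314.81 − €23,030.00 = €284.81.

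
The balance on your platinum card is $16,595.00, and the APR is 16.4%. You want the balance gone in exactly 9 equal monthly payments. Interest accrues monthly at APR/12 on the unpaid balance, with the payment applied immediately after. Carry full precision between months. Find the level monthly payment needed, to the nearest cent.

$1,972.17

Monthly rate r = 16.4%/12 = 1.36667% = 0.0136667.
Level-payment amortization: P = B₀·r / (1 − (1+r)^(−n)) = 16595.00·0.0136667 / (1 − 1.01367^(−9)).
Denominator 1 − (1+r)^(−9) = 0.11499951.
P = 226.798 / 0.11499951 ≈ 1972.17.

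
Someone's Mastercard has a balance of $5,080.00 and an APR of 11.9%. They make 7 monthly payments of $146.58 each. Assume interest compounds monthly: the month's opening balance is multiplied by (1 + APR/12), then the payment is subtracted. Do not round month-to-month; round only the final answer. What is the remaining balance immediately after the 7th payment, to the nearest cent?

Monthly rate r = 11.9%/12 = 0.991667% = 0.00991667.
Each month: B ← B·(1+r) − $146.58.
Month 1: interest $50.38; balance after payment $4,983.80.
Month 2: interest $49.42; balance after payment $4,886.64.
Month 3: interest $48.46; balance after payment $4,788.52.
Month 4: interest $47.49; balance after payment $4,689.42.
Month 5: interest $46.50; balance after payment $4,589.35.
Month 6: interest $45.51; balance after payment $4,488.28.
Month 7: interest $44.51; balance after payment $4,386.21.

$4,386.21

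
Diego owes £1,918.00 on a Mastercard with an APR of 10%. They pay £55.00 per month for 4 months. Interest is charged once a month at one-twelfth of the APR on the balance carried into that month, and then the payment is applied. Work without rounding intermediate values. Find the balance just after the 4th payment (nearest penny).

£1,759.97

Monthly rate r = 10%/12 = 0.833333% = 0.00833333.
Each month: B ← B·(1+r) − £55.00.
Month 1: interest £15.98; balance after payment £1,878.98.
Month 2: interest £15.66; balance after payment £1,839.64.
Month 3: interest £15.33; balance after payment £1,799.97.
Month 4: interest £15.00; balance after payment £1,759.97.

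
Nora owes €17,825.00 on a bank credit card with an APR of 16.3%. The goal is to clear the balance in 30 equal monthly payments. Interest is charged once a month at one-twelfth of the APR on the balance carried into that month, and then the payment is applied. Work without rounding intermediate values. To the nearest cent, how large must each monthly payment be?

Monthly rate r = 16.3%/12 = 1.35833% = 0.0135833.
Level-payment amortization: P = B₀·r / (1 − (1+r)^(−n)) = 17825.00·0.0135833 / (1 − 1.01358^(−30)).
Denominator 1 − (1+r)^(−30) = 0.332861231.
P = 242.123 / 0.332861231 ≈ 727.40.

€727.40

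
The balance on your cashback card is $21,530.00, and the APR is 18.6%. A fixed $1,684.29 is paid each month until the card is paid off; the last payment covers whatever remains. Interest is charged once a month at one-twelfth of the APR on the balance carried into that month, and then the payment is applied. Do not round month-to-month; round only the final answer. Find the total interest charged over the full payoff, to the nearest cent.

$2,652.92

Monthly rate r = 18.6%/12 = 1.55% = 0.0155.
Payoff takes n = ⌈−ln(1 − rB₀/P)/ln(1+r)⌉ = ⌈14.356⌉ = 15 payments; the last is $602.86.
Total paid = 14·$1,684.29 + $602.86 = $24,182.92.
Total interest = total paid − principal = $24,182.92 − $21,530.00 = $2,652.92.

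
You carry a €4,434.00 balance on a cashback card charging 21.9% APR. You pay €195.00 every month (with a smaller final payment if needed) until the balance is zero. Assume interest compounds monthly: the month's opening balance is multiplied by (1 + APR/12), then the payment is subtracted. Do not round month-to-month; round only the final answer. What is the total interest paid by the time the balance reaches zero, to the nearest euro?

€1,347

Monthly rate r = 21.9%/12 = 1.825% = 0.01825.
Payoff takes n = ⌈−ln(1 − rB₀/P)/ln(1+r)⌉ = ⌈29.643⌉ = 30 payments; the last is €125.75.
Total paid = 29·€195.00 + €125.75 = €5,780.75.
Total interest = total paid − principal = €5,780.75 − €4,434.00 = €1,346.75.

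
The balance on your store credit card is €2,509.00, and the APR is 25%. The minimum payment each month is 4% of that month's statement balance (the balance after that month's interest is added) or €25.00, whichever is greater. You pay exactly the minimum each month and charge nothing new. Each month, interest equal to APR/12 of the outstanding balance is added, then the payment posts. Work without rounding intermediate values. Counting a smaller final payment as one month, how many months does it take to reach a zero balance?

105 months

Monthly rate r = 25%/12 = 2.08333% = 0.0208333.
While 4% of the post-interest balance exceeds €25.00, each month B ← (B·(1+r))·(1 − 0.04), i.e. B shrinks by the factor (1+r)·0.96 = 0.98.
This holds for months 1–70. Entering month 71 the balance is €609.99; 4% of the post-interest balance is now below €25.00, so the flat €25.00 minimum applies from here.
From month 71 a fixed €25.00 at rate r clears €609.99 in 35 more payments. Total: 70 + 35 = 105 months.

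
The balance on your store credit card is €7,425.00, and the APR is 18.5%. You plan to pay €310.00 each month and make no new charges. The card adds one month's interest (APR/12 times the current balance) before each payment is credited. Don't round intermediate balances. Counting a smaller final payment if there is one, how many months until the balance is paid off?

Monthly rate r = 18.5%/12 = 1.54167% = 0.0154167.
Recurrence: B ← B·(1+r) − €310.00.
Month 1: interest €114.47; balance after payment €7,229.47.
Month 2: interest €111.45; balance after payment €7,030.92.
Closed form: n = −ln(1 − rB₀/P)/ln(1+r) = −ln(0.63075)/ln(1.01542) ≈ 30.123, so the balance reaches zero during payment 31.

31 months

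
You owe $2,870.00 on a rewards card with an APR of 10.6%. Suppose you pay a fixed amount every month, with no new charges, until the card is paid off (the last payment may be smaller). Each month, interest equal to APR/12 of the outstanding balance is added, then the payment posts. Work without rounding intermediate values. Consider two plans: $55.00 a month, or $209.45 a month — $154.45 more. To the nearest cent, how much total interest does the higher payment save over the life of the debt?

$791.68

Monthly rate r = 10.6%/12 = 0.883333% = 0.00883333.
At $55.00/mo: n = ⌈−ln(1 − rB₀/P)/ln(1+r)⌉ = 71 payments (last $14.49); total interest = total paid − $2,870.00 = $994.49.
At $209.45/mo: 15 payments (last $140.51); total interest $202.81.
Interest saved = $994.49 − $202.81 = $791.68.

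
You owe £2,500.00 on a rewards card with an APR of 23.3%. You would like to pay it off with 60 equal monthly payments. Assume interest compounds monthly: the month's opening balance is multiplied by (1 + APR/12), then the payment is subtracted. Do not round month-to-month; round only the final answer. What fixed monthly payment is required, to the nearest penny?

£70.91

Monthly rate r = 23.3%/12 = 1.94167% = 0.0194167.
Level-payment amortization: P = B₀·r / (1 − (1+r)^(−n)) = 2500.00·0.0194167 / (1 − 1.01942^(−60)).
Denominator 1 − (1+r)^(−60) = 0.684574922.
P = 48.5417 / 0.684574922 ≈ 70.91.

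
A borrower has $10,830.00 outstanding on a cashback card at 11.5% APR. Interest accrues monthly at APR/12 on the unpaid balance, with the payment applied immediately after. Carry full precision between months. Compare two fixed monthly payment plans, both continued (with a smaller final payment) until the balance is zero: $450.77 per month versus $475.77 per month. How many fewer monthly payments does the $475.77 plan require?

2 fewer payments

Monthly rate r = 11.5%/12 = 0.958333% = 0.00958333.
At $450.77/mo: n = ⌈−ln(1 − rB₀/P)/ln(1+r)⌉ = 28 payments (last $197.37); total interest = total paid − $10,830.00 = $1,538.16.
At $475.77/mo: 26 payments (last $381.72); total interest $1,445.97.
Payments saved = 28 − 26 = 2.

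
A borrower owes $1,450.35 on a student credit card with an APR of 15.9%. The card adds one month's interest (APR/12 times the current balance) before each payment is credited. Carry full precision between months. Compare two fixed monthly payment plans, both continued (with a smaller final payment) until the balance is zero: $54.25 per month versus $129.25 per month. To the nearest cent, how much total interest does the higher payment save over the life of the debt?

Monthly rate r = 15.9%/12 = 1.325% = 0.01325.
At $54.25/mo: n = ⌈−ln(1 − rB₀/P)/ln(1+r)⌉ = 34 payments (last $12.17); total interest = total paid − $1,450.35 = $352.07.
At $129.25/mo: 13 payments (last $29.74); total interest $130.39.
Interest saved = $352.07 − $130.39 = $221.68.

$221.68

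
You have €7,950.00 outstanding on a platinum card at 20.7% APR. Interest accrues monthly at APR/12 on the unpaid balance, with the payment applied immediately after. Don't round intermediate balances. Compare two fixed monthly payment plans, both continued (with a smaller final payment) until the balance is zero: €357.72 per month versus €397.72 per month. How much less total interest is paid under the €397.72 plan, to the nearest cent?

Monthly rate r = 20.7%/12 = 1.725% = 0.01725.
At €357.72/mo: n = ⌈−ln(1 − rB₀/P)/ln(1+r)⌉ = 29 payments (last €96.76); total interest = total paid − €7,950.00 = €2,162.92.
At €397.72/mo: 25 payments (last €288.08); total interest €1,883.36.
Interest saved = €2,162.92 − €1,883.36 = €279.56.

€279.56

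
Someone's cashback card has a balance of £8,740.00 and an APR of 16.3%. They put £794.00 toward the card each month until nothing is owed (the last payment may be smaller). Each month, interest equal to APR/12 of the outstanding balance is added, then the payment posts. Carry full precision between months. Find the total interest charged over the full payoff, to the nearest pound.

Monthly rate r = 16.3%/12 = 1.35833% = 0.0135833.
Payoff takes n = ⌈−ln(1 − rB₀/P)/ln(1+r)⌉ = ⌈12.004⌉ = 13 payments; the last is £3.00.
Total paid = 12·£794.00 + £3.00 = £9,531.00.
Total interest = total paid − principal = £9,531.00 − £8,740.00 = £791.00.

£791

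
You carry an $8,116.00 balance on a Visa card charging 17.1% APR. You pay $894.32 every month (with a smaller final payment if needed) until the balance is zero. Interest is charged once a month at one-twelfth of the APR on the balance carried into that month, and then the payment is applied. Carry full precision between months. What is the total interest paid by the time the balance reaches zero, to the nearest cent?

$637.75

Monthly rate r = 17.1%/12 = 1.425% = 0.01425.
Payoff takes n = ⌈−ln(1 − rB₀/P)/ln(1+r)⌉ = ⌈9.787⌉ = 10 payments; the last is $704.87.
Total paid = 9·$894.32 + $704.87 = $8,753.75.
Total interest = total paid − principal = $8,753.75 − $8,116.00 = $637.75.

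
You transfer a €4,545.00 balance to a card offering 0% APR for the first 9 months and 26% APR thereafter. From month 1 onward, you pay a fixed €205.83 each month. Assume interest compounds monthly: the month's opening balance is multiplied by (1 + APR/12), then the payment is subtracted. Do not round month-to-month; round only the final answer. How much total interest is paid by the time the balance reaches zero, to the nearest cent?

Promo months 1–9 at r₀ = 0%/12 = 0; months 10+ at r₁ = 26%/12 = 0.0216667.
After month 9 (no interest yet): B = €4,545.00 − 9·€205.83 = €2,692.53.
Then at r₁ with €205.83/mo: n₂ = −ln(1 − r₁·B/P)/ln(1+r₁) ≈ 15.55 → 16 more payments.
Total paid = 24·€205.83 + €113.36 = €5,053.28; interest = €5,053.28 − €4,545.00 = €508.28.

€508.28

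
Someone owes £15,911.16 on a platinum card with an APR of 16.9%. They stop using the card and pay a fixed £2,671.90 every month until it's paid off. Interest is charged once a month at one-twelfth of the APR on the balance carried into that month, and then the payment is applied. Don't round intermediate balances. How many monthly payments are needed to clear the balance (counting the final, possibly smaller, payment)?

Monthly rate r = 16.9%/12 = 1.40833% = 0.0140833.
Recurrence: B ← B·(1+r) − £2,671.90.
Month 1: interest £224.08; balance after payment £13,463.34.
Month 2: interest £189.61; balance after payment £10,981.05.
Closed form: n = −ln(1 − rB₀/P)/ln(1+r) = −ln(0.91613)/ln(1.01408) ≈ 6.263, so the balance reaches zero during payment 7.

7 payments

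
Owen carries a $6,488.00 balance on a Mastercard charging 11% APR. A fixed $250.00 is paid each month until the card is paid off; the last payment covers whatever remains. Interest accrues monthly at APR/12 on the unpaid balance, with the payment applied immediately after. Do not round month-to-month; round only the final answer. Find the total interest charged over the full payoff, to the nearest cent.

$955.26

Monthly rate r = 11%/12 = 0.916667% = 0.00916667.
Payoff takes n = ⌈−ln(1 − rB₀/P)/ln(1+r)⌉ = ⌈29.772⌉ = 30 payments; the last is $193.26.
Total paid = 29·$250.00 + $193.26 = $7,443.26.
Total interest = total paid − principal = $7,443.26 − $6,488.00 = $955.26.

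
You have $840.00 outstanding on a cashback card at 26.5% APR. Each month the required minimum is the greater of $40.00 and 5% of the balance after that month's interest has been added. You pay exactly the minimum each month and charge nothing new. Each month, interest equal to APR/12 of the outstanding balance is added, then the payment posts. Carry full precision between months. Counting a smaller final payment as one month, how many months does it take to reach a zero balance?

Monthly rate r = 26.5%/12 = 2.20833% = 0.0220833.
While 5% of the post-interest balance exceeds $40.00, each month B ← (B·(1+r))·(1 − 0.05), i.e. B shrinks by the factor (1+r)·0.95 = 0.97098.
This holds for months 1–3. Entering month 4 the balance is $768.97; 5% of the post-interest balance is now below $40.00, so the flat $40.00 minimum applies from here.
From month 4 a fixed $40.00 at rate r clears $768.97 in 26 more payments. Total: 3 + 26 = 29 months.

29 months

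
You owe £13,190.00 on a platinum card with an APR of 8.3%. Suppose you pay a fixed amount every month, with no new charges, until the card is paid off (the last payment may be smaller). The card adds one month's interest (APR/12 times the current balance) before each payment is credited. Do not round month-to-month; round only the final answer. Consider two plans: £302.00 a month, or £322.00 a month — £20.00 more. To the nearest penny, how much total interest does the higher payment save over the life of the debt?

Monthly rate r = 8.3%/12 = 0.691667% = 0.00691667.
At £302.00/mo: n = ⌈−ln(1 − rB₀/P)/ln(1+r)⌉ = 53 payments (last £54.26); total interest = total paid − £13,190.00 = £2,568.26.
At £322.00/mo: 49 payments (last £106.59); total interest £2,372.59.
Interest saved = £2,568.26 − £2,372.59 = £195.67.

£195.67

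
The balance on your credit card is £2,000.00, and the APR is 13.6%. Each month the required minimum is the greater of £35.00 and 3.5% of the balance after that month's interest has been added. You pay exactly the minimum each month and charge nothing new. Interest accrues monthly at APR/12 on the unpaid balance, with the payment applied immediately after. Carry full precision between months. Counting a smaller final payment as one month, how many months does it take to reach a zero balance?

64 months

Monthly rate r = 13.6%/12 = 1.13333% = 0.0113333.
While 3.5% of the post-interest balance exceeds £35.00, each month B ← (B·(1+r))·(1 − 0.035), i.e. B shrinks by the factor (1+r)·0.965 = 0.97594.
This holds for months 1–29. Entering month 30 the balance is £986.86; 3.5% of the post-interest balance is now below £35.00, so the flat £35.00 minimum applies from here.
From month 30 a fixed £35.00 at rate r clears £986.86 in 35 more payments. Total: 29 + 35 = 64 months.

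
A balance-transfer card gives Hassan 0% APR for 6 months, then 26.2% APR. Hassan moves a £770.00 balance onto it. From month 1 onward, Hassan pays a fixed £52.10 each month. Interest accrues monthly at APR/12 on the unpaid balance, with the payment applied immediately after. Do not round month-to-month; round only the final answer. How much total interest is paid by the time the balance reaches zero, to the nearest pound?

Promo months 1–6 at r₀ = 0%/12 = 0; months 7+ at r₁ = 26.2%/12 = 0.0218333.
After month 6 (no interest yet): B = £770.00 − 6·£52.10 = £457.40.
Then at r₁ with £52.10/mo: n₂ = −ln(1 − r₁·B/P)/ln(1+r₁) ≈ 9.85 → 10 more payments.
Total paid = 15·£52.10 + £44.49 = £825.99; interest = £825.99 − £770.00 = £55.99.

£56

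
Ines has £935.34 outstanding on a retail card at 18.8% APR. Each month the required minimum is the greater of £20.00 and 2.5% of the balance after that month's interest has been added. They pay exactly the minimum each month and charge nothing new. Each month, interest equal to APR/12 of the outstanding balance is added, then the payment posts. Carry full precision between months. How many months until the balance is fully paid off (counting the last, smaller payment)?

Monthly rate r = 18.8%/12 = 1.56667% = 0.0156667.
While 2.5% of the post-interest balance exceeds £20.00, each month B ← (B·(1+r))·(1 − 0.025), i.e. B shrinks by the factor (1+r)·0.975 = 0.99028.
This holds for months 1–18. Entering month 19 the balance is £784.47; 2.5% of the post-interest balance is now below £20.00, so the flat £20.00 minimum applies from here.
From month 19 a fixed £20.00 at rate r clears £784.47 in 62 more payments. Total: 18 + 62 = 80 months.

80 months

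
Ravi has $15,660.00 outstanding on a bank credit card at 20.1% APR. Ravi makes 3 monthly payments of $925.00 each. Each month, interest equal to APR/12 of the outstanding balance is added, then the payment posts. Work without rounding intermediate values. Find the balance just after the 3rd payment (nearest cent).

$13,638.43

Monthly rate r = 20.1%/12 = 1.675% = 0.01675.
Each month: B ← B·(1+r) − $925.00.
Month 1: interest $262.31; balance after payment $14,997.31.
Month 2: interest $251.20; balance after payment $14,323.51.
Month 3: interest $239.92; balance after payment $13,638.43.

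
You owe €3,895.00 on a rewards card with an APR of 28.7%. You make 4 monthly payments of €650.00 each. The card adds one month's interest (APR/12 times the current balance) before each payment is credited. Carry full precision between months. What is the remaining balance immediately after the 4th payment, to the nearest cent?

Monthly rate r = 28.7%/12 = 2.39167% = 0.0239167.
Each month: B ← B·(1+r) − €650.00.
Month 1: interest €93.16; balance after payment €3,338.16.
Month 2: interest €79.84; balance after payment €2,767.99.
Month 3: interest €66.20; balance after payment €2,184.19.
Month 4: interest €52.24; balance after payment €1,586.43.

€1,586.43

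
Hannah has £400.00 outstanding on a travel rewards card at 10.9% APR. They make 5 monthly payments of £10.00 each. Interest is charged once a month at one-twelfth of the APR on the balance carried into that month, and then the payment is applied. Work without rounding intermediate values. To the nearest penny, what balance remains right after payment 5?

£367.58

Monthly rate r = 10.9%/12 = 0.908333% = 0.00908333.
Each month: B ← B·(1+r) − £10.00.
Month 1: interest £3.63; balance after payment £393.63.
Month 2: interest £3.58; balance after payment £387.21.
Month 3: interest £3.52; balance after payment £380.73.
Month 4: interest £3.46; balance after payment £374.18.
Month 5: interest £3.40; balance after payment £367.58.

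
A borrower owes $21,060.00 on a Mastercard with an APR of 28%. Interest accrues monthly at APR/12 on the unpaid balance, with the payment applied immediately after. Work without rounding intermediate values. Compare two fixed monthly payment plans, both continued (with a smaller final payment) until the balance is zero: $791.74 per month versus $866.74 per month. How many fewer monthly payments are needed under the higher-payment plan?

6 fewer payments

Monthly rate r = 28%/12 = 2.33333% = 0.0233333.
At $791.74/mo: n = ⌈−ln(1 − rB₀/P)/ln(1+r)⌉ = 43 payments (last $20.01); total interest = total paid − $21,060.00 = $12,213.09.
At $866.74/mo: 37 payments (last $248.43); total interest $10,391.07.
Payments saved = 43 − 37 = 6.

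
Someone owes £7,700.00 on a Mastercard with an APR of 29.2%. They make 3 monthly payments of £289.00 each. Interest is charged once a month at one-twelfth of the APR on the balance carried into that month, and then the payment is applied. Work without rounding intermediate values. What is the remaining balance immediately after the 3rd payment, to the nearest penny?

£7,387.62

Monthly rate r = 29.2%/12 = 2.43333% = 0.0243333.
Each month: B ← B·(1+r) − £289.00.
Month 1: interest £187.37; balance after payment £7,598.37.
Month 2: interest £184.89; balance after payment £7,494.26.
Month 3: interest £182.36; balance after payment £7,387.62.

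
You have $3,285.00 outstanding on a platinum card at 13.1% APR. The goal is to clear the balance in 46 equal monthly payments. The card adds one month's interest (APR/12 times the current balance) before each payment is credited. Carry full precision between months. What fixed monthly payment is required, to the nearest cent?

Monthly rate r = 13.1%/12 = 1.09167% = 0.0109167.
Level-payment amortization: P = B₀·r / (1 − (1+r)^(−n)) = 3285.00·0.0109167 / (1 − 1.01092^(−46)).
Denominator 1 − (1+r)^(−46) = 0.393132902.
P = 35.8612 / 0.393132902 ≈ 91.22.

$91.22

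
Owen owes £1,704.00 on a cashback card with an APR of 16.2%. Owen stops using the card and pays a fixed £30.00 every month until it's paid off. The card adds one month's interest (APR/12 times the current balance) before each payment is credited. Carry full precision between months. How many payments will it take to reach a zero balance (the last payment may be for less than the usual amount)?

Monthly rate r = 16.2%/12 = 1.35% = 0.0135.
Recurrence: B ← B·(1+r) − £30.00.
Month 1: interest £23.00; balance after payment £1,697.00.
Month 2: interest £22.91; balance after payment £1,689.91.
Closed form: n = −ln(1 − rB₀/P)/ln(1+r) = −ln(0.2332)/ln(1.0135) ≈ 108.568, so the balance reaches zero during payment 109.

109 months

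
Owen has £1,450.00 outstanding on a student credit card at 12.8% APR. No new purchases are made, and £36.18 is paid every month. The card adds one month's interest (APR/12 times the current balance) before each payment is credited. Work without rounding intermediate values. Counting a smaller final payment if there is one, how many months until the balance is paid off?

53 months

Monthly rate r = 12.8%/12 = 1.06667% = 0.0106667.
Recurrence: B ← B·(1+r) − £36.18.
Month 1: interest £15.47; balance after payment £1,429.29.
Month 2: interest £15.25; balance after payment £1,408.35.
Closed form: n = −ln(1 − rB₀/P)/ln(1+r) = −ln(0.57251)/ln(1.01067) ≈ 52.565, so the balance reaches zero during payment 53.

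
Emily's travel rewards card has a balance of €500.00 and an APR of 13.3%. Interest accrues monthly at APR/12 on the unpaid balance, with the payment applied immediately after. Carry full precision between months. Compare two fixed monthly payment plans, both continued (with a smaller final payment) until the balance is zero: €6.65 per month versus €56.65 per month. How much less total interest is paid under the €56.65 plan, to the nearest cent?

€551.85

Monthly rate r = 13.3%/12 = 1.10833% = 0.0110833.
At €6.65/mo: n = ⌈−ln(1 − rB₀/P)/ln(1+r)⌉ = 163 payments (last €3.71); total interest = total paid − €500.00 = €581.01.
At €56.65/mo: 10 payments (last €19.31); total interest €29.16.
Interest saved = €581.01 − €29.16 = €551.85.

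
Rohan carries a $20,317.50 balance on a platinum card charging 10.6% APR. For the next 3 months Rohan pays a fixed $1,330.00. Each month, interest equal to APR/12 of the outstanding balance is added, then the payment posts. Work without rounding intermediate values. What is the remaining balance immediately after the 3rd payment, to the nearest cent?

Monthly rate r = 10.6%/12 = 0.883333% = 0.00883333.
Each month: B ← B·(1+r) − $1,330.00.
Month 1: interest $179.47; balance after payment $19,166.97.
Month 2: interest $169.31; balance after payment $18,006.28.
Month 3: interest $159.06; balance after payment $16,835.33.

$16,835.33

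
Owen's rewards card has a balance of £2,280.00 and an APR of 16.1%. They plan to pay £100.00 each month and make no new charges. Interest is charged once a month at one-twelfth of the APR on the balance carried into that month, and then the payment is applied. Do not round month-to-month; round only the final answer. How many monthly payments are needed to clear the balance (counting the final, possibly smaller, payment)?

28 months

Monthly rate r = 16.1%/12 = 1.34167% = 0.0134167.
Recurrence: B ← B·(1+r) − £100.00.
Month 1: interest £30.59; balance after payment £2,210.59.
Month 2: interest £29.66; balance after payment £2,140.25.
Closed form: n = −ln(1 − rB₀/P)/ln(1+r) = −ln(0.6941)/ln(1.01342) ≈ 27.398, so the balance reaches zero during payment 28.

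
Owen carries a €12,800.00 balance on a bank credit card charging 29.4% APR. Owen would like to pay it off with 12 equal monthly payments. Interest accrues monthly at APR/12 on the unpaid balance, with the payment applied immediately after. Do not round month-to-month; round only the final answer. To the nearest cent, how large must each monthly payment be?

€1,244.06

Monthly rate r = 29.4%/12 = 2.45% = 0.0245.
Level-payment amortization: P = B₀·r / (1 − (1+r)^(−n)) = 12800.00·0.0245 / (1 − 1.0245^(−12)).
Denominator 1 − (1+r)^(−12) = 0.252077761.
P = 313.6 / 0.252077761 ≈ 1244.06.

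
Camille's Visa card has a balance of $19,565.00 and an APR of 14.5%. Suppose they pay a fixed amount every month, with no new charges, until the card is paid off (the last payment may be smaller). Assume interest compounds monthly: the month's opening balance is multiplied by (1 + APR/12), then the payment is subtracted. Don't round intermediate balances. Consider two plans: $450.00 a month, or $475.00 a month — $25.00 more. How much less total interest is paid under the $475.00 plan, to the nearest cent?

Monthly rate r = 14.5%/12 = 1.20833% = 0.0120833.
At $450.00/mo: n = ⌈−ln(1 − rB₀/P)/ln(1+r)⌉ = 63 payments (last $19.39); total interest = total paid − $19,565.00 = $8,354.39.
At $475.00/mo: 58 payments (last $156.76); total interest $7,666.76.
Interest saved = $8,354.39 − $7,666.76 = $687.63.

$687.63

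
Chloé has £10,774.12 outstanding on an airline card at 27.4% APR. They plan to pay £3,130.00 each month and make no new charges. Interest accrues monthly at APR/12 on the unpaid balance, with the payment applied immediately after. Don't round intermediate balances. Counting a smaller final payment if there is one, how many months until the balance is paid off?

4 months

Monthly rate r = 27.4%/12 = 2.28333% = 0.0228333.
Recurrence: B ← B·(1+r) − £3,130.00.
Month 1: interest £246.01; balance after payment £7,890.13.
Month 2: interest £180.16; balance after payment £4,940.29.
Month 3: interest £112.80; balance after payment £1,923.09.
Month 4: interest £43.91; balance after payment £0.00.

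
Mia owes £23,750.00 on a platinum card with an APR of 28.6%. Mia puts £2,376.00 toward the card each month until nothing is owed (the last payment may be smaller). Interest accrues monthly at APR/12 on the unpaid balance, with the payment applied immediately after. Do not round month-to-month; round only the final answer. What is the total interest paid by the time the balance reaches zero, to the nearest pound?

£3,707

Monthly rate r = 28.6%/12 = 2.38333% = 0.0238333.
Payoff takes n = ⌈−ln(1 − rB₀/P)/ln(1+r)⌉ = ⌈11.553⌉ = 12 payments; the last is £1,320.65.
Total paid = 11·£2,376.00 + £1,320.65 = £27,456.65.
Total interest = total paid − principal = £27,456.65 − £23,750.00 = £3,706.65.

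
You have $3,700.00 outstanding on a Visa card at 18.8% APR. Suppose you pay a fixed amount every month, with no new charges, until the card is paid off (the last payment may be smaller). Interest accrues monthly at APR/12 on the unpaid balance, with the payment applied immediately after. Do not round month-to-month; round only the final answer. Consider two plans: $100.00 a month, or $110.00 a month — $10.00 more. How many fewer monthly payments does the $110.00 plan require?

7 fewer payments

Monthly rate r = 18.8%/12 = 1.56667% = 0.0156667.
At $100.00/mo: n = ⌈−ln(1 − rB₀/P)/ln(1+r)⌉ = 56 payments (last $75.54); total interest = total paid − $3,700.00 = $1,875.54.
At $110.00/mo: 49 payments (last $17.28); total interest $1,597.28.
Payments saved = 56 − 49 = 7.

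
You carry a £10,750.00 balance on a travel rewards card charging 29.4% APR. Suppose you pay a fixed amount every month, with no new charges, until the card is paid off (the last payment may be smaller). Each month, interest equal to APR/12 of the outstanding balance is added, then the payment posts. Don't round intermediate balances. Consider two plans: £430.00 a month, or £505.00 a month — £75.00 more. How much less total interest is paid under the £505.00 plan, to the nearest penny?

£1,461.13

Monthly rate r = 29.4%/12 = 2.45% = 0.0245.
At £430.00/mo: n = ⌈−ln(1 − rB₀/P)/ln(1+r)⌉ = 40 payments (last £72.79); total interest = total paid − £10,750.00 = £6,092.79.
At £505.00/mo: 31 payments (last £231.66); total interest £4,631.66.
Interest saved = £6,092.79 − £4,631.66 = £1,461.13.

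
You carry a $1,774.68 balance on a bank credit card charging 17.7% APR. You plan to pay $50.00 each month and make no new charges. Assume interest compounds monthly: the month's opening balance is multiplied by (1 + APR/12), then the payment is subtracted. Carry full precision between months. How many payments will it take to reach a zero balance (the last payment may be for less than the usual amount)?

Monthly rate r = 17.7%/12 = 1.475% = 0.01475.
Recurrence: B ← B·(1+r) − $50.00.
Month 1: interest $26.18; balance after payment $1,750.86.
Month 2: interest $25.83; balance after payment $1,726.68.
Closed form: n = −ln(1 − rB₀/P)/ln(1+r) = −ln(0.47647)/ln(1.01475) ≈ 50.631, so the balance reaches zero during payment 51.

51 payments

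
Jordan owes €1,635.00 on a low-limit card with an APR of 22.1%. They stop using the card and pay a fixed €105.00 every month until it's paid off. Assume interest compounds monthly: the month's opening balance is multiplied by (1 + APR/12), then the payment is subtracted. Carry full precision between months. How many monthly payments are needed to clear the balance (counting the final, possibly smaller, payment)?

19 months

Monthly rate r = 22.1%/12 = 1.84167% = 0.0184167.
Recurrence: B ← B·(1+r) − €105.00.
Month 1: interest €30.11; balance after payment €1,560.11.
Month 2: interest €28.73; balance after payment €1,483.84.
Closed form: n = −ln(1 − rB₀/P)/ln(1+r) = −ln(0.71323)/ln(1.01842) ≈ 18.519, so the balance reaches zero during payment 19.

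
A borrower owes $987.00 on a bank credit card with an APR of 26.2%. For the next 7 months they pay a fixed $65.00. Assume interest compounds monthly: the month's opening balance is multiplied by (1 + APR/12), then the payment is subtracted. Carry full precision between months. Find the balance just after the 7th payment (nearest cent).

Monthly rate r = 26.2%/12 = 2.18333% = 0.0218333.
Each month: B ← B·(1+r) − $65.00.
Month 1: interest $21.55; balance after payment $943.55.
Month 2: interest $20.60; balance after payment $899.15.
Month 3: interest $19.63; balance after payment $853.78.
Month 4: interest $18.64; balance after payment $807.42.
Month 5: interest $17.63; balance after payment $760.05.
Month 6: interest $16.59; balance after payment $711.65.
Month 7: interest $15.54; balance after payment $662.18.

$662.18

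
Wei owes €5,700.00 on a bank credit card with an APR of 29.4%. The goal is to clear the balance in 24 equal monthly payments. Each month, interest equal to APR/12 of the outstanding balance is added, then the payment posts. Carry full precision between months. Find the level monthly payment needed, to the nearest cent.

€316.95

Monthly rate r = 29.4%/12 = 2.45% = 0.0245.
Level-payment amortization: P = B₀·r / (1 − (1+r)^(−n)) = 5700.00·0.0245 / (1 − 1.0245^(−24)).
Denominator 1 − (1+r)^(−24) = 0.440612324.
P = 139.65 / 0.440612324 ≈ 316.95.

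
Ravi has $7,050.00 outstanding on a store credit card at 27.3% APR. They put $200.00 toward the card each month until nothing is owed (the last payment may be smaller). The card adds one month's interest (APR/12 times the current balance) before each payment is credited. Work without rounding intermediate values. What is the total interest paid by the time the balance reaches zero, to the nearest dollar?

Monthly rate r = 27.3%/12 = 2.275% = 0.02275.
Payoff takes n = ⌈−ln(1 − rB₀/P)/ln(1+r)⌉ = ⌈71.979⌉ = 72 payments; the last is $195.84.
Total paid = 71·$200.00 + $195.84 = $14,395.84.
Total interest = total paid − principal = $14,395.84 − $7,050.00 = $7,345.84.

$7,346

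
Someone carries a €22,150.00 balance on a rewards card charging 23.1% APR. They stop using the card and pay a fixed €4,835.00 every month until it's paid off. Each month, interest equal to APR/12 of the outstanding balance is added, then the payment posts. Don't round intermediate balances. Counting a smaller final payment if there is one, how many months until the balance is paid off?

Monthly rate r = 23.1%/12 = 1.925% = 0.01925.
Recurrence: B ← B·(1+r) − €4,835.00.
Month 1: interest €426.39; balance after payment €17,741.39.
Month 2: interest €341.52; balance after payment €13,247.91.
Month 3: interest €255.02; balance after payment €8,667.93.
Month 4: interest €166.86; balance after payment €3,999.79.
Month 5: interest €77.00; balance after payment €0.00.

5 months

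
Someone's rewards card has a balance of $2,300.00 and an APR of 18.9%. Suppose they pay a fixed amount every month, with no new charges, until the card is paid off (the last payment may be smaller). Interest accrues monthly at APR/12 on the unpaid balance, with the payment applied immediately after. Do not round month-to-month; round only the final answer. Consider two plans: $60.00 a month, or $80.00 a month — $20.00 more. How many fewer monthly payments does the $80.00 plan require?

21 fewer payments

Monthly rate r = 18.9%/12 = 1.575% = 0.01575.
At $60.00/mo: n = ⌈−ln(1 − rB₀/P)/ln(1+r)⌉ = 60 payments (last $14.30); total interest = total paid − $2,300.00 = $1,254.30.
At $80.00/mo: 39 payments (last $46.88); total interest $786.88.
Payments saved = 60 − 39 = 21.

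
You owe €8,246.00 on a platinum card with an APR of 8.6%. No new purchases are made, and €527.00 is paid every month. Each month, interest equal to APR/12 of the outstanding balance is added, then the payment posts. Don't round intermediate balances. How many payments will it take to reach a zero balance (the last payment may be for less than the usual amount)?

17 payments

Monthly rate r = 8.6%/12 = 0.716667% = 0.00716667.
Recurrence: B ← B·(1+r) − €527.00.
Month 1: interest €59.10; balance after payment €7,778.10.
Month 2: interest €55.74; balance after payment €7,306.84.
Closed form: n = −ln(1 − rB₀/P)/ln(1+r) = −ln(0.88786)/ln(1.00717) ≈ 16.655, so the balance reaches zero during payment 17.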